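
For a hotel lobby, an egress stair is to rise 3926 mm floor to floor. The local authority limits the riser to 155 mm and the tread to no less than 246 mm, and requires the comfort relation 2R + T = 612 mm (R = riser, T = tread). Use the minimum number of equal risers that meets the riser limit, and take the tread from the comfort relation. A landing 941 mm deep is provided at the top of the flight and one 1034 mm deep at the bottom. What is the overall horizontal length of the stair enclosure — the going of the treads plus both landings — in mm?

At most 155 each: 3926/155 = 25.33, giving 26 risers.
R = 3926 ÷ 26 = 151 mm.
Tread T = 612 − 2 × 151 = 310 mm (≥ 246 mm).
Treads = 26 − 1 = 25; going = 25 × 310 = 7750 mm.
Add landings: 7750 + 941 + 1034 = 9725 mm.

9725 mm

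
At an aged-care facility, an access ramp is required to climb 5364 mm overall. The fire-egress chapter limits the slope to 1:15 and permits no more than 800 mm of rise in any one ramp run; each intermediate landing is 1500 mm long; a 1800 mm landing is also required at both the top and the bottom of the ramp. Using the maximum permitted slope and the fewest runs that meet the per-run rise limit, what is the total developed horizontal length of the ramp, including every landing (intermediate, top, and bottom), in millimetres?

At most 800 each: 5364/800 = 6.71, giving 7 ramp runs. That means 6 intermediate landings.
Horizontal run for 5364 mm of rise at 1:15 is 5364 × 15 = 80460 mm.
Intermediate landings: 6 × 1500 = 9000 mm.
Top and bottom landings: 2 × 1800 = 3600 mm.
Total = 80460 + 9000 + 3600 = 93060 mm.

93060 mm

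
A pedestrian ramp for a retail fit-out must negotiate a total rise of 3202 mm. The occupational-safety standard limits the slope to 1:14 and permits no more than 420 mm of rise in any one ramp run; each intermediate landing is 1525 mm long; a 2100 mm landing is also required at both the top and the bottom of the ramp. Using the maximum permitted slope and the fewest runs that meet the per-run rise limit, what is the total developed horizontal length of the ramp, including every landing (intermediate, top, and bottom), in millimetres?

59703 mm

3202 / 420 = 7.62, so 8 ramp runs are needed. That means 7 intermediate landings.
Horizontal run for 3202 mm of rise at 1:14 is 3202 × 14 = 44828 mm.
Intermediate landings: 7 × 1525 = 10675 mm.
Top and bottom landings: 2 × 2100 = 4200 mm.
Total = 44828 + 10675 + 4200 = 59703 mm.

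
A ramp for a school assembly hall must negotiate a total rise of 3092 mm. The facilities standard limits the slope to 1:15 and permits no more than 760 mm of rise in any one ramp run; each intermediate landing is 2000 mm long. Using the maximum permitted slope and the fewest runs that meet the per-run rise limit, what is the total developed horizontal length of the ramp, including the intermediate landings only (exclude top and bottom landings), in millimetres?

54380 mm

At most 760 each: 3092/760 = 4.07, giving 5 ramp runs. That means 4 intermediate landings.
Horizontal run for 3092 mm of rise at 1:15 is 3092 × 15 = 46380 mm.
4 intermediate landings contribute 4 × 2000 = 8000 mm.
Developed length = 46380 + 8000 = 54380 mm.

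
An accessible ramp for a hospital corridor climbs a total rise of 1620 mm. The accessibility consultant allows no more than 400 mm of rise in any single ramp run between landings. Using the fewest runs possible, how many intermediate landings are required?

4 intermediate landings

1620 / 400 = 4.05, so 5 ramp runs are needed.
5 runs are separated by 4 intermediate landings.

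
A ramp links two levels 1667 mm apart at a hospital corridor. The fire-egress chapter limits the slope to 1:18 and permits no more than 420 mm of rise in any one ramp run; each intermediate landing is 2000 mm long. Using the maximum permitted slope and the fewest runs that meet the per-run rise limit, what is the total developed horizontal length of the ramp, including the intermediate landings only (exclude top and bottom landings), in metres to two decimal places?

1667 / 420 = 3.969 → round up to 4 ramp runs. That means 3 intermediate landings.
Horizontal run for 1667 mm of rise at 1:18 is 1667 × 18 = 30006 mm.
3 intermediate landings contribute 3 × 2000 = 6000 mm.
Total developed length = 30006 + 6000 = 36006 mm.
= 36.01 m.

36.01 m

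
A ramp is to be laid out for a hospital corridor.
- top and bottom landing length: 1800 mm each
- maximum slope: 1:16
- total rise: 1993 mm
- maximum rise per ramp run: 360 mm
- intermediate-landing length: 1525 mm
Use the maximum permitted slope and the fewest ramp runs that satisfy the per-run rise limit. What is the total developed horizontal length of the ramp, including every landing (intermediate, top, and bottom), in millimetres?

43113 mm

1993 / 360 = 5.536 → round up to 6 ramp runs. That means 5 intermediate landings.
Horizontal run for 1993 mm of rise at 1:16 is 1993 × 16 = 31888 mm.
5 intermediate landings contribute 5 × 1525 = 7625 mm.
Top and bottom landings: 2 × 1800 = 3600 mm.
Total = 31888 + 7625 + 3600 = 43113 mm.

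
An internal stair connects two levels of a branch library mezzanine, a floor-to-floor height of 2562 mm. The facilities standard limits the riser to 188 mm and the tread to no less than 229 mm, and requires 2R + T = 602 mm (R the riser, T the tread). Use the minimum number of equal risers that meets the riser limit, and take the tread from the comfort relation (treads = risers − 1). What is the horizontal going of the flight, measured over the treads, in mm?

2562 / 188 = 13.63, so 14 risers are needed.
R = 2562 ÷ 14 = 183 mm.
Tread T = 602 − 2 × 183 = 236 mm (≥ 229 mm).
Going = (14 − 1) × 236 = 3068 mm.

3068 mm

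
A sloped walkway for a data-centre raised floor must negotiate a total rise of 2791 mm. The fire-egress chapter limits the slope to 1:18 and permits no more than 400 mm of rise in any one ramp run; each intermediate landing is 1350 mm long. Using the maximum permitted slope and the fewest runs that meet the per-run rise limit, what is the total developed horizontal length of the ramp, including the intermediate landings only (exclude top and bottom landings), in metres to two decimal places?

58.34 m

2791 / 400 = 6.978 → round up to 7 ramp runs. That means 6 intermediate landings.
Ramp run (horizontal) at 1:18: 2791 × 18 = 50238 mm.
Intermediate landings: 6 × 1350 = 8100 mm.
Total developed length = 50238 + 8100 = 58338 mm.
= 58.34 m.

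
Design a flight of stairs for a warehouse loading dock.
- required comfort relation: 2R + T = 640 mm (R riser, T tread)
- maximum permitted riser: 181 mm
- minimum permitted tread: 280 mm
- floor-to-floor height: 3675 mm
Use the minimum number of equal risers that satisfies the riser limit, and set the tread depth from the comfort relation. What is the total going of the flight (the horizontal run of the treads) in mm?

5800 mm

3675 / 181 = 20.304 → round up to 21 risers.
Each riser is 3675/21 = 175 mm (≤ 181 mm).
T = 640 − 2·175 = 290 mm, which satisfies the 280 mm minimum.
21 risers give 20 treads; going = 20 × 290 = 5800 mm.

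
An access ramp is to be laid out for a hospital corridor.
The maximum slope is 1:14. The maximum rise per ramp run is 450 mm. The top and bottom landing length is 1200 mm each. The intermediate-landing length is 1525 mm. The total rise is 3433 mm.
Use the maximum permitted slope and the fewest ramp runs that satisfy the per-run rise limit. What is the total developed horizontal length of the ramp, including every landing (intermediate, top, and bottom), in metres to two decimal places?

3433 / 450 = 7.63, so 8 ramp runs are needed. That means 7 intermediate landings.
Ramp run (horizontal) at 1:14: 3433 × 14 = 48062 mm.
7 intermediate landings contribute 7 × 1525 = 10675 mm.
Top and bottom landings: 2 × 1200 = 2400 mm.
Total = 48062 + 10675 + 2400 = 61137 mm.
= 61.14 m.

61.14 m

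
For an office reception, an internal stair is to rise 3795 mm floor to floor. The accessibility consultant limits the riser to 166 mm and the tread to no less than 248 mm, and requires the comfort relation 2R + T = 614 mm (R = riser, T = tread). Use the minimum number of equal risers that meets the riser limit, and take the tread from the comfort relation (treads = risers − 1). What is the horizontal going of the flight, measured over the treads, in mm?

6248 mm

3795 / 166 = 22.86, so 23 risers are needed.
Each riser is 3795/23 = 165 mm (≤ 166 mm).
From 2R + T = 614: T = 614 − 330 = 284 mm.
Going = (23 − 1) × 284 = 6248 mm.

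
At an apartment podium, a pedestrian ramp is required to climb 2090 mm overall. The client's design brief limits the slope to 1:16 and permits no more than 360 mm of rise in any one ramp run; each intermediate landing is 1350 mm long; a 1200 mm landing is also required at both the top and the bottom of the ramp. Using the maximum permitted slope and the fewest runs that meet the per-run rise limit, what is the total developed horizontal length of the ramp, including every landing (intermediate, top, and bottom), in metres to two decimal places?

42.59 m

2090 / 360 = 5.81, so 6 ramp runs are needed. That means 5 intermediate landings.
Horizontal run for 2090 mm of rise at 1:16 is 2090 × 16 = 33440 mm.
5 intermediate landings contribute 5 × 1350 = 6750 mm.
Top and bottom landings: 2 × 1200 = 2400 mm.
Total = 33440 + 6750 + 2400 = 42590 mm.
= 42.59 m.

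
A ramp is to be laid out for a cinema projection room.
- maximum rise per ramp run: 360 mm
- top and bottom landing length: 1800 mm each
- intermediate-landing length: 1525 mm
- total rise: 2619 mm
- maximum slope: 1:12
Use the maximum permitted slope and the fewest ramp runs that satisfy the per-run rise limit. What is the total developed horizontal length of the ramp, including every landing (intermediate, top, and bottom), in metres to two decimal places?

At most 360 each: 2619/360 = 7.28, giving 8 ramp runs. That means 7 intermediate landings.
Ramp run (horizontal) at 1:12: 2619 × 12 = 31428 mm.
7 intermediate landings contribute 7 × 1525 = 10675 mm.
Top and bottom landings: 2 × 1800 = 3600 mm.
Total = 31428 + 10675 + 3600 = 45703 mm.
= 45.70 m.

45.70 m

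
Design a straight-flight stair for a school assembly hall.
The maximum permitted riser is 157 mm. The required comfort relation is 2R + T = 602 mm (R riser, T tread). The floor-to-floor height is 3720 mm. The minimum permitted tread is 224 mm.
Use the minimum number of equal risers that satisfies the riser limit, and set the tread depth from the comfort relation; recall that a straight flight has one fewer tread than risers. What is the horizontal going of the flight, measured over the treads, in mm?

6716 mm

⌈3720/157⌉ = 24 risers.
Riser R = 3720 / 24 = 155 mm, within the 157 mm limit.
T = 602 − 2·155 = 292 mm, which satisfies the 224 mm minimum.
Going = (24 − 1) × 292 = 6716 mm.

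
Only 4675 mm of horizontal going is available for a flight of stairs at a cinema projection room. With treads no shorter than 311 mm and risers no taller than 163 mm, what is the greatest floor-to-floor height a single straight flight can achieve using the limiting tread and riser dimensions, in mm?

2608 mm

Treads that fit: ⌊4675 / 311⌋ = 15.
Risers = treads + 1 = 16.
Maximum height = 16 × 163 = 2608 mm.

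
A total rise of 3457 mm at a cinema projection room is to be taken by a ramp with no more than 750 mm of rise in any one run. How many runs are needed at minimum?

5 runs

3457 / 750 = 4.61, so 5 ramp runs are needed.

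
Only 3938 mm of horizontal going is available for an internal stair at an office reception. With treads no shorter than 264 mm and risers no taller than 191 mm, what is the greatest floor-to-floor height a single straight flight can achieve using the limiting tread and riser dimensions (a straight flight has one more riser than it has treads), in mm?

2865 mm

Treads that fit: ⌊3938 / 264⌋ = 14.
Risers = treads + 1 = 15.
Maximum height = 15 × 191 = 2865 mm.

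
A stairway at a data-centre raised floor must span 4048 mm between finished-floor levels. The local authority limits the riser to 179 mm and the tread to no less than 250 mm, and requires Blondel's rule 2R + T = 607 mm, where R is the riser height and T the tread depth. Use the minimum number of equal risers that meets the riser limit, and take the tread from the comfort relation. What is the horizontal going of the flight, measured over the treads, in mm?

5610 mm

4048 / 179 = 22.61, so 23 risers are needed.
Each riser is 4048/23 = 176 mm (≤ 179 mm).
Tread T = 607 − 2 × 176 = 255 mm (≥ 250 mm).
23 risers give 22 treads; going = 22 × 255 = 5610 mm.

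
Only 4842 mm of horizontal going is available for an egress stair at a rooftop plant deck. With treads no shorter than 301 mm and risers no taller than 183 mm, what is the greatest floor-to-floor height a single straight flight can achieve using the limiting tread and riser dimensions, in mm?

3111 mm

4842 / 301 = 16.09, so 16 treads fit.
Risers = treads + 1 = 17.
Maximum height = 17 × 183 = 3111 mm.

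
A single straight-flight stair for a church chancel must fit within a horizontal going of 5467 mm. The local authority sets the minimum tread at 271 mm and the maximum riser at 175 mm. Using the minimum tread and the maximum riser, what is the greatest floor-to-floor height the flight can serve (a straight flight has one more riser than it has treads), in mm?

3675 mm

Treads that fit: ⌊5467 / 271⌋ = 20.
Risers = treads + 1 = 21.
Maximum height = 21 × 175 = 3675 mm.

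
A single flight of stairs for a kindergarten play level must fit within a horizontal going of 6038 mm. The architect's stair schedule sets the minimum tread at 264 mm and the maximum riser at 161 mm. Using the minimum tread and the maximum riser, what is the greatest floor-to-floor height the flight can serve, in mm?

6038 / 264 = 22.87, so 22 treads fit.
Risers = treads + 1 = 23.
Maximum height = 23 × 161 = 3703 mm.

3703 mm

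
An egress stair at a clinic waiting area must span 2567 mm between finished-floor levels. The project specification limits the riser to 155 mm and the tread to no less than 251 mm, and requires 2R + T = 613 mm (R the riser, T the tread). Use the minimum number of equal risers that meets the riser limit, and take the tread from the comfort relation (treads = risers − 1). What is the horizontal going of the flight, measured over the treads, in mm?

4976 mm

⌈2567/155⌉ = 17 risers.
Each riser is 2567/17 = 151 mm (≤ 155 mm).
From 2R + T = 613: T = 613 − 302 = 311 mm.
17 risers give 16 treads; going = 16 × 311 = 4976 mm.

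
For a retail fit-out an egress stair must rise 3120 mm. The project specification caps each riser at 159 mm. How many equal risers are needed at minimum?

3120 / 159 = 19.62, so 20 risers are needed.

20 risers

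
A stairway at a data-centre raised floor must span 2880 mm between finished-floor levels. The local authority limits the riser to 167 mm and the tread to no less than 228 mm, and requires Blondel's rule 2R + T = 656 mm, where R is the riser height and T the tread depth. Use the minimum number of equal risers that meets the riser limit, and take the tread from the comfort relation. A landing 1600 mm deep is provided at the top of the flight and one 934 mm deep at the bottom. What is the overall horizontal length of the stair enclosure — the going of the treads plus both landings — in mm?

⌈2880/167⌉ = 18 risers.
R = 2880 ÷ 18 = 160 mm.
Tread T = 656 − 2 × 160 = 336 mm (≥ 228 mm).
Going = (18 − 1) × 336 = 5712 mm.
Add landings: 5712 + 1600 + 934 = 8246 mm.

8246 mm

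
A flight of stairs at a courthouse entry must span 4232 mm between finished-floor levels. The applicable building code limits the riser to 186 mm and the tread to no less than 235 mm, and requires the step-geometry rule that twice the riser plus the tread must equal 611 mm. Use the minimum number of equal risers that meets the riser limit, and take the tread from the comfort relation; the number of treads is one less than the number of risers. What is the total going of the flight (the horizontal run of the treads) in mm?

5346 mm

4232 / 186 = 22.75, so 23 risers are needed.
R = 4232 ÷ 23 = 184 mm.
Tread T = 611 − 2 × 184 = 243 mm (≥ 235 mm).
Going = (23 − 1) × 243 = 5346 mm.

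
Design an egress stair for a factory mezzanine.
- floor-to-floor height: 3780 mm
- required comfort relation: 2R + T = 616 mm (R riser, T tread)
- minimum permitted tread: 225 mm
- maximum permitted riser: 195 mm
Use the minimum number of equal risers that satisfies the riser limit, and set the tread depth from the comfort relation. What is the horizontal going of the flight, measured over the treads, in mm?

⌈3780/195⌉ = 20 risers.
Riser R = 3780 / 20 = 189 mm, within the 195 mm limit.
T = 616 − 2·189 = 238 mm, which satisfies the 225 mm minimum.
Going = (20 − 1) × 238 = 4522 mm.

4522 mm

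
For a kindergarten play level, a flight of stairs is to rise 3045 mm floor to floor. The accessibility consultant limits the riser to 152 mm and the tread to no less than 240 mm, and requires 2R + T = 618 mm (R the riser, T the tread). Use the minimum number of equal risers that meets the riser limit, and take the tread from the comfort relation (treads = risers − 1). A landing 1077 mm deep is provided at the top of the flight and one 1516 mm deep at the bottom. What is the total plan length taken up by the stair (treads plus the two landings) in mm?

9153 mm

At most 152 each: 3045/152 = 20.03, giving 21 risers.
Riser R = 3045 / 21 = 145 mm, within the 152 mm limit.
Tread T = 618 − 2 × 145 = 328 mm (≥ 240 mm).
21 risers give 20 treads; going = 20 × 328 = 6560 mm.
Enclosure = 6560 + 1077 + 1516 = 9153 mm.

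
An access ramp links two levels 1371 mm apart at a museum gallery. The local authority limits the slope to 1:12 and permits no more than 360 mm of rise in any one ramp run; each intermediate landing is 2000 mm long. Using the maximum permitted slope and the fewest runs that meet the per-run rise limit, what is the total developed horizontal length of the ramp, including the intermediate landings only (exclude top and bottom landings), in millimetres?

1371 / 360 = 3.808 → round up to 4 ramp runs. That means 3 intermediate landings.
Ramp run (horizontal) at 1:12: 1371 × 12 = 16452 mm.
Intermediate landings: 3 × 2000 = 6000 mm.
Developed length = 16452 + 6000 = 22452 mm.

22452 mm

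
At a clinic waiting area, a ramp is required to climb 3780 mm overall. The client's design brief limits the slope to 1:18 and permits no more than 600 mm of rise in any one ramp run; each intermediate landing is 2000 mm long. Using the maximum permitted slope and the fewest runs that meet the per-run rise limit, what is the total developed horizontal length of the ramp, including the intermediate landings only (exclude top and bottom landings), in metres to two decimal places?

3780 / 600 = 6.30, so 7 ramp runs are needed. That means 6 intermediate landings.
Ramp run (horizontal) at 1:18: 3780 × 18 = 68040 mm.
Intermediate landings: 6 × 2000 = 12000 mm.
Developed length = 68040 + 12000 = 80040 mm.
= 80.04 m.

80.04 m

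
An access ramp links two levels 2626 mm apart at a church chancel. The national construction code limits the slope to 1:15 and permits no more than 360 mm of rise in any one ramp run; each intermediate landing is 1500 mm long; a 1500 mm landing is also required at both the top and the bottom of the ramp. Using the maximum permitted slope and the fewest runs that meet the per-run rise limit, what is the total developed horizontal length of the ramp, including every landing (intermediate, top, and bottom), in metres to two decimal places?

At most 360 each: 2626/360 = 7.29, giving 8 ramp runs. That means 7 intermediate landings.
Horizontal run for 2626 mm of rise at 1:15 is 2626 × 15 = 39390 mm.
Intermediate landings: 7 × 1500 = 10500 mm.
Top and bottom landings: 2 × 1500 = 3000 mm.
Total = 39390 + 10500 + 3000 = 52890 mm.
= 52.89 m.

52.89 m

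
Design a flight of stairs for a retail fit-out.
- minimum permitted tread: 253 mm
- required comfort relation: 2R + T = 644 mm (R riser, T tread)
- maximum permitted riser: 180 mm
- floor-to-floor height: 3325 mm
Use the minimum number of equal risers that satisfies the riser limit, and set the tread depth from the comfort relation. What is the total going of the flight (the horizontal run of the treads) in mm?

5292 mm

⌈3325/180⌉ = 19 risers.
R = 3325 ÷ 19 = 175 mm.
From 2R + T = 644: T = 644 − 350 = 294 mm.
Treads = 19 − 1 = 18; going = 18 × 294 = 5292 mm.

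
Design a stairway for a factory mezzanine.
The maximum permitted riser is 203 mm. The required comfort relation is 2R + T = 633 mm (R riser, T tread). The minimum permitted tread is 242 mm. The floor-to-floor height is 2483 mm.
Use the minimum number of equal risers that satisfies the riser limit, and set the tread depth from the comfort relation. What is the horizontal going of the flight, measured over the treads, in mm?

3012 mm

2483 / 203 = 12.232 → round up to 13 risers.
Riser R = 2483 / 13 = 191 mm, within the 203 mm limit.
Tread T = 633 − 2 × 191 = 251 mm (≥ 242 mm).
13 risers give 12 treads; going = 12 × 251 = 3012 mm.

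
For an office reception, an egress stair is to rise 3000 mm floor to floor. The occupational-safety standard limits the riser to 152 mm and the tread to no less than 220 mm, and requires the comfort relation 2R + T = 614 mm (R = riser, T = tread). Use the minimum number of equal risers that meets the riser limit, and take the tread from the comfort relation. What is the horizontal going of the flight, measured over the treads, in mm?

3000 / 152 = 19.737 → round up to 20 risers.
R = 3000 ÷ 20 = 150 mm.
From 2R + T = 614: T = 614 − 300 = 314 mm.
20 risers give 19 treads; going = 19 × 314 = 5966 mm.

5966 mm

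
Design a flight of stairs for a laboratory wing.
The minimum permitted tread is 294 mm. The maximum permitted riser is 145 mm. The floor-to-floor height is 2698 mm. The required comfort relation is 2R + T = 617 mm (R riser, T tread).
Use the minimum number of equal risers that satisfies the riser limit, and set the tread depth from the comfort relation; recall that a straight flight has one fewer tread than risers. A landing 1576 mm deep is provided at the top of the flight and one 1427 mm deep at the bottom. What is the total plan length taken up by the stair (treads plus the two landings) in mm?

8997 mm

⌈2698/145⌉ = 19 risers.
Riser R = 2698 / 19 = 142 mm, within the 145 mm limit.
T = 617 − 2·142 = 333 mm, which satisfies the 294 mm minimum.
Going = (19 − 1) × 333 = 5994 mm.
Add landings: 5994 + 1576 + 1427 = 8997 mm.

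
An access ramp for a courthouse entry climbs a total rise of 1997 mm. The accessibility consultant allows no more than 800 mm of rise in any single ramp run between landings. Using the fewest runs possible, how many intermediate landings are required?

⌈1997/800⌉ = 3 ramp runs.
3 runs are separated by 2 intermediate landings.

2 intermediate landings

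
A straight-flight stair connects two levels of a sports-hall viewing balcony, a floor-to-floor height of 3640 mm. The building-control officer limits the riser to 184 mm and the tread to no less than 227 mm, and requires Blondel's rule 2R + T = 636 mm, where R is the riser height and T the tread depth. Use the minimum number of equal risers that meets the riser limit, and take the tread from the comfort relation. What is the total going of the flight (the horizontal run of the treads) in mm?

3640 / 184 = 19.78, so 20 risers are needed.
R = 3640 ÷ 20 = 182 mm.
Tread T = 636 − 2 × 182 = 272 mm (≥ 227 mm).
Treads = 20 − 1 = 19; going = 19 × 272 = 5168 mm.

5168 mm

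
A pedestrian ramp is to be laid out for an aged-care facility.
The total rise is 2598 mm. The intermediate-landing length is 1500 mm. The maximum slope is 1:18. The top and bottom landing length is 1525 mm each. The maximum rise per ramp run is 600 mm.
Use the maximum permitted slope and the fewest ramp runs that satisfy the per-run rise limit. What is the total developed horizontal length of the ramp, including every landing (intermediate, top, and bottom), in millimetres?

55814 mm

2598 / 600 = 4.330 → round up to 5 ramp runs. That means 4 intermediate landings.
Horizontal run for 2598 mm of rise at 1:18 is 2598 × 18 = 46764 mm.
4 intermediate landings contribute 4 × 1500 = 6000 mm.
Top and bottom landings: 2 × 1525 = 3050 mm.
Total = 46764 + 6000 + 3050 = 55814 mm.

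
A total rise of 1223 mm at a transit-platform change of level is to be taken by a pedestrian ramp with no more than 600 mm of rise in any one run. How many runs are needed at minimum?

3 runs

1223 / 600 = 2.04, so 3 ramp runs are needed.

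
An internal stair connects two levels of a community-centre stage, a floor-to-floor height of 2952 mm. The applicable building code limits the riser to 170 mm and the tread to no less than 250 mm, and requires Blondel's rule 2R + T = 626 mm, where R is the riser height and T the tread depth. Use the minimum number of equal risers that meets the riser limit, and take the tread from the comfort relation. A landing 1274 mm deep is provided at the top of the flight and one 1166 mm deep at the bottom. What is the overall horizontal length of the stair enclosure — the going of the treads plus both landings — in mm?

7506 mm

2952 / 170 = 17.365 → round up to 18 risers.
R = 2952 ÷ 18 = 164 mm.
T = 626 − 2·164 = 298 mm, which satisfies the 250 mm minimum.
Treads = 18 − 1 = 17; going = 17 × 298 = 5066 mm.
Add landings: 5066 + 1274 + 1166 = 7506 mm.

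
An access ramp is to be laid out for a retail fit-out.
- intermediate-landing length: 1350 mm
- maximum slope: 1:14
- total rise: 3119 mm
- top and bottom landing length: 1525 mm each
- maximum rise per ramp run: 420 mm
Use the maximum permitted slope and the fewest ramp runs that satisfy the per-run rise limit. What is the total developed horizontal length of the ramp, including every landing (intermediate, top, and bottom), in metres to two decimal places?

56.17 m

⌈3119/420⌉ = 8 ramp runs. That means 7 intermediate landings.
Horizontal run for 3119 mm of rise at 1:14 is 3119 × 14 = 43666 mm.
7 intermediate landings contribute 7 × 1350 = 9450 mm.
Top and bottom landings: 2 × 1525 = 3050 mm.
Total = 43666 + 9450 + 3050 = 56166 mm.
= 56.17 m.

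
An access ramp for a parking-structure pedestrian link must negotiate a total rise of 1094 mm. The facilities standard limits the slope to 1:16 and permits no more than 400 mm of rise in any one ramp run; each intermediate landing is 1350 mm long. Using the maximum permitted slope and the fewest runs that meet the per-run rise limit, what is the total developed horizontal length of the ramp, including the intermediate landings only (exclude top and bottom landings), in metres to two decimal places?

20.20 m

⌈1094/400⌉ = 3 ramp runs. That means 2 intermediate landings.
Horizontal run for 1094 mm of rise at 1:16 is 1094 × 16 = 17504 mm.
Intermediate landings: 2 × 1350 = 2700 mm.
Total developed length = 17504 + 2700 = 20204 mm.
= 20.20 m.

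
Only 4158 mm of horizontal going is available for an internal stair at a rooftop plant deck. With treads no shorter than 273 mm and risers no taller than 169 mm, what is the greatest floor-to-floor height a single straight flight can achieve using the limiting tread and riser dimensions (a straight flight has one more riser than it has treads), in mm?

2704 mm

4158 / 273 = 15.23, so 15 treads fit.
Risers = treads + 1 = 16.
Maximum height = 16 × 169 = 2704 mm.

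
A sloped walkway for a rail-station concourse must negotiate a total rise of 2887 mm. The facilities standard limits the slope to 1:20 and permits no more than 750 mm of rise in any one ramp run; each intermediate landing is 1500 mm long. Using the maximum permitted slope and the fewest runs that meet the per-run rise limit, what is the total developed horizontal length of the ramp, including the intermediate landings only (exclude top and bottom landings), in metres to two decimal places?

62.24 m

2887 / 750 = 3.849 → round up to 4 ramp runs. That means 3 intermediate landings.
Ramp run (horizontal) at 1:20: 2887 × 20 = 57740 mm.
Intermediate landings: 3 × 1500 = 4500 mm.
Total developed length = 57740 + 4500 = 62240 mm.
= 62.24 m.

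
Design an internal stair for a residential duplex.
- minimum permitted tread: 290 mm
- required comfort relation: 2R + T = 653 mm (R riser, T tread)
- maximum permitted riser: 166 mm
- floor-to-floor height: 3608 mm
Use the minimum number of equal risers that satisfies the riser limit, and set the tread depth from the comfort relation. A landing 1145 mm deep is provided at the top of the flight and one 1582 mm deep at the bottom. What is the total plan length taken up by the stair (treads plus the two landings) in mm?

9552 mm

3608 / 166 = 21.73, so 22 risers are needed.
Riser R = 3608 / 22 = 164 mm, within the 166 mm limit.
From 2R + T = 653: T = 653 − 328 = 325 mm.
Treads = 22 − 1 = 21; going = 21 × 325 = 6825 mm.
Add landings: 6825 + 1145 + 1582 = 9552 mm.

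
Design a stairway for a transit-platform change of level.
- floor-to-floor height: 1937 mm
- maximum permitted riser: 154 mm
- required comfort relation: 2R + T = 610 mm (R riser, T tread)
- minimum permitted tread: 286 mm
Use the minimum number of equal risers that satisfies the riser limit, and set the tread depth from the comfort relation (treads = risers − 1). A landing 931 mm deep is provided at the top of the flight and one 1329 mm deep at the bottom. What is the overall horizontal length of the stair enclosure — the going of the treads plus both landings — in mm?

At most 154 each: 1937/154 = 12.58, giving 13 risers.
Riser R = 1937 / 13 = 149 mm, within the 154 mm limit.
Tread T = 610 − 2 × 149 = 312 mm (≥ 286 mm).
Going = (13 − 1) × 312 = 3744 mm.
Add landings: 3744 + 931 + 1329 = 6004 mm.

6004 mm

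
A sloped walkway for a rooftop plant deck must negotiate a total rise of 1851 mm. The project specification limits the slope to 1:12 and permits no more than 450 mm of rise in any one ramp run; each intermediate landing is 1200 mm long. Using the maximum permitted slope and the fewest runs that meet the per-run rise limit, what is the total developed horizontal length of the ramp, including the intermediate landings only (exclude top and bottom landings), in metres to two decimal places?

1851 / 450 = 4.11, so 5 ramp runs are needed. That means 4 intermediate landings.
Ramp run (horizontal) at 1:12: 1851 × 12 = 22212 mm.
Intermediate landings: 4 × 1200 = 4800 mm.
Developed length = 22212 + 4800 = 27012 mm.
= 27.01 m.

27.01 m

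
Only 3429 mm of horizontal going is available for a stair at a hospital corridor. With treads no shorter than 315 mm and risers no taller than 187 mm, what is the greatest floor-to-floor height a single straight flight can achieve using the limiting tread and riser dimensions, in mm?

2057 mm

3429 / 315 = 10.89, so 10 treads fit.
Risers = treads + 1 = 11.
Maximum height = 11 × 187 = 2057 mm.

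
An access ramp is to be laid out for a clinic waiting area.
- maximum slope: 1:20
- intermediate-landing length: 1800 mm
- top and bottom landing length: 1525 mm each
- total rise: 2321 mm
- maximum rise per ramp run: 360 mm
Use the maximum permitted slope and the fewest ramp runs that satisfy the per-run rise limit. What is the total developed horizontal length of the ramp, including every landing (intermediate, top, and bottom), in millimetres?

2321 / 360 = 6.45, so 7 ramp runs are needed. That means 6 intermediate landings.
Horizontal run for 2321 mm of rise at 1:20 is 2321 × 20 = 46420 mm.
Intermediate landings: 6 × 1800 = 10800 mm.
Top and bottom landings: 2 × 1525 = 3050 mm.
Total = 46420 + 10800 + 3050 = 60270 mm.

60270 mm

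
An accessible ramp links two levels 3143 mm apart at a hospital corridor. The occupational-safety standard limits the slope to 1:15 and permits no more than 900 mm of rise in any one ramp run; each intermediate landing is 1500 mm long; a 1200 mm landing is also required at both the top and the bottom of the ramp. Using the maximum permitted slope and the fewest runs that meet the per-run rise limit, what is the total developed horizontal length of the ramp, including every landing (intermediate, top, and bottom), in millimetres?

⌈3143/900⌉ = 4 ramp runs. That means 3 intermediate landings.
Horizontal run for 3143 mm of rise at 1:15 is 3143 × 15 = 47145 mm.
Intermediate landings: 3 × 1500 = 4500 mm.
Top and bottom landings: 2 × 1200 = 2400 mm.
Total = 47145 + 4500 + 2400 = 54045 mm.

54045 mm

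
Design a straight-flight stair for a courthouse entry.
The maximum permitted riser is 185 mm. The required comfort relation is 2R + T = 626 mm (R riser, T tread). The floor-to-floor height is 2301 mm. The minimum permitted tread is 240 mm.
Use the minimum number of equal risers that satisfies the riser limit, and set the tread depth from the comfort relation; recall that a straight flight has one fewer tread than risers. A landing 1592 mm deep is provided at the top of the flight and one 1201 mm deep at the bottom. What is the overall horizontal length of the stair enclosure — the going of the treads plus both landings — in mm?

6057 mm

2301 / 185 = 12.438 → round up to 13 risers.
Riser R = 2301 / 13 = 177 mm, within the 185 mm limit.
T = 626 − 2·177 = 272 mm, which satisfies the 240 mm minimum.
13 risers give 12 treads; going = 12 × 272 = 3264 mm.
Enclosure = 3264 + 1592 + 1201 = 6057 mm.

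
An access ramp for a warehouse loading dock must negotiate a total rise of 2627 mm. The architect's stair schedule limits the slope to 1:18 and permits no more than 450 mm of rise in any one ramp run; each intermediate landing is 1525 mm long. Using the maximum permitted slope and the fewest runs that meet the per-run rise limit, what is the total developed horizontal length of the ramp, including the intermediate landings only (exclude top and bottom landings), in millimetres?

54911 mm

⌈2627/450⌉ = 6 ramp runs. That means 5 intermediate landings.
Ramp run (horizontal) at 1:18: 2627 × 18 = 47286 mm.
Intermediate landings: 5 × 1525 = 7625 mm.
Total developed length = 47286 + 7625 = 54911 mm.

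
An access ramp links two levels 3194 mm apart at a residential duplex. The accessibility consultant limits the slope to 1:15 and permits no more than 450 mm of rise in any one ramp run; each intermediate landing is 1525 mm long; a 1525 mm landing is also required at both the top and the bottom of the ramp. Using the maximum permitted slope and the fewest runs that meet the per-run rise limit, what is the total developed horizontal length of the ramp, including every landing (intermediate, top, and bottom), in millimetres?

3194 / 450 = 7.10, so 8 ramp runs are needed. That means 7 intermediate landings.
Ramp run (horizontal) at 1:15: 3194 × 15 = 47910 mm.
Intermediate landings: 7 × 1525 = 10675 mm.
Top and bottom landings: 2 × 1525 = 3050 mm.
Total = 47910 + 10675 + 3050 = 61635 mm.

61635 mm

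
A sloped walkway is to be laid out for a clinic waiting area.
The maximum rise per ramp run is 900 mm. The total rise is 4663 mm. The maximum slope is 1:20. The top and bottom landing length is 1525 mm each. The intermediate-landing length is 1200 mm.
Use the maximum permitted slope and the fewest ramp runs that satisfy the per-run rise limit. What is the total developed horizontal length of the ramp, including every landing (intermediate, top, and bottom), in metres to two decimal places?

102.31 m

4663 / 900 = 5.18, so 6 ramp runs are needed. That means 5 intermediate landings.
Ramp run (horizontal) at 1:20: 4663 × 20 = 93260 mm.
Intermediate landings: 5 × 1200 = 6000 mm.
Top and bottom landings: 2 × 1525 = 3050 mm.
Total = 93260 + 6000 + 3050 = 102310 mm.
= 102.31 m.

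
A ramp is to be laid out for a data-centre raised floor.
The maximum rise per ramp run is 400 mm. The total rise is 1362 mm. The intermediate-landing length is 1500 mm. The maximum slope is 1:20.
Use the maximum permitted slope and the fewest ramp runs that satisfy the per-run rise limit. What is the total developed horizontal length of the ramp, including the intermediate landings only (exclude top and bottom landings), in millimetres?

⌈1362/400⌉ = 4 ramp runs. That means 3 intermediate landings.
Ramp run (horizontal) at 1:20: 1362 × 20 = 27240 mm.
Intermediate landings: 3 × 1500 = 4500 mm.
Developed length = 27240 + 4500 = 31740 mm.

31740 mm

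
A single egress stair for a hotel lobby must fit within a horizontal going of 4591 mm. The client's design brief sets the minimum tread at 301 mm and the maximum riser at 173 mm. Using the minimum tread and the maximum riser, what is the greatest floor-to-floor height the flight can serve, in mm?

Treads that fit: ⌊4591 / 301⌋ = 15.
Risers = treads + 1 = 16.
Maximum height = 16 × 173 = 2768 mm.

2768 mm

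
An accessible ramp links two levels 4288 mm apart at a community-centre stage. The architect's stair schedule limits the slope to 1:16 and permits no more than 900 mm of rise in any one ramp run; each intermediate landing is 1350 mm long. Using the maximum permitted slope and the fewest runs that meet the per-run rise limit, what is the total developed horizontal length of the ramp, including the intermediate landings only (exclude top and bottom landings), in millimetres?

⌈4288/900⌉ = 5 ramp runs. That means 4 intermediate landings.
Ramp run (horizontal) at 1:16: 4288 × 16 = 68608 mm.
4 intermediate landings contribute 4 × 1350 = 5400 mm.
Developed length = 68608 + 5400 = 74008 mm.

74008 mm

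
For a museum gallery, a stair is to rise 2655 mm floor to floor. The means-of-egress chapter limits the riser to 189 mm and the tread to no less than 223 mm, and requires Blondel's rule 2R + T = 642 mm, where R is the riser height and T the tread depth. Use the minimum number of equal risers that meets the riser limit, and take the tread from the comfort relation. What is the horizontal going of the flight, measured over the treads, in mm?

At most 189 each: 2655/189 = 14.05, giving 15 risers.
R = 2655 ÷ 15 = 177 mm.
Tread T = 642 − 2 × 177 = 288 mm (≥ 223 mm).
15 risers give 14 treads; going = 14 × 288 = 4032 mm.

4032 mm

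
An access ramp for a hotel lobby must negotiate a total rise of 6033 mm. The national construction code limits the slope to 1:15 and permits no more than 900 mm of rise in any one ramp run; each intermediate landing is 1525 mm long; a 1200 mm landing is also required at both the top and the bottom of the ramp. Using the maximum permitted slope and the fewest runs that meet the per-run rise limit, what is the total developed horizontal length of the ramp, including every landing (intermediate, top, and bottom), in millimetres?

6033 / 900 = 6.70, so 7 ramp runs are needed. That means 6 intermediate landings.
Ramp run (horizontal) at 1:15: 6033 × 15 = 90495 mm.
Intermediate landings: 6 × 1525 = 9150 mm.
Top and bottom landings: 2 × 1200 = 2400 mm.
Total = 90495 + 9150 + 2400 = 102045 mm.

102045 mm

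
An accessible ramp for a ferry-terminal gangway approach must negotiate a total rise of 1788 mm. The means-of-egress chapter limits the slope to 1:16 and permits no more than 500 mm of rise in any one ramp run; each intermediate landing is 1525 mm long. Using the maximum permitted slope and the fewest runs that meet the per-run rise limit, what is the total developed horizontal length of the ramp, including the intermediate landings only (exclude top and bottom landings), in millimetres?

1788 / 500 = 3.58, so 4 ramp runs are needed. That means 3 intermediate landings.
Horizontal run for 1788 mm of rise at 1:16 is 1788 × 16 = 28608 mm.
3 intermediate landings contribute 3 × 1525 = 4575 mm.
Total developed length = 28608 + 4575 = 33183 mm.

33183 mm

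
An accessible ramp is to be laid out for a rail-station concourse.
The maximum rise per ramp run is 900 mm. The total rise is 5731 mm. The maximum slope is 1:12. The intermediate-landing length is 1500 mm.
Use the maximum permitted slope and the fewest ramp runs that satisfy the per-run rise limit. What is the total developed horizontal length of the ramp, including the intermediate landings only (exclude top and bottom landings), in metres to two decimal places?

At most 900 each: 5731/900 = 6.37, giving 7 ramp runs. That means 6 intermediate landings.
Horizontal run for 5731 mm of rise at 1:12 is 5731 × 12 = 68772 mm.
Intermediate landings: 6 × 1500 = 9000 mm.
Total developed length = 68772 + 9000 = 77772 mm.
= 77.77 m.

77.77 m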